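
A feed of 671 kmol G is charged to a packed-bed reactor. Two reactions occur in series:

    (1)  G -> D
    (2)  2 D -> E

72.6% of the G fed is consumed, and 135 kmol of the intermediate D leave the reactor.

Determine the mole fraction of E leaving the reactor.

0.356

Conversion of G: G consumed = 1ξ₁ = 0.726 × 671 → ξ₁ = 487.1 kmol.
D balance: n_D = 0 + 1ξ₁ − 2ξ₂ = 135 → ξ₂ = (1·487.1 − 135)/2 = 176.1 kmol.
Outlet amounts (n = n₀ + Σ ν·ξ):
  G: 671 − 1(487.1) = 183.9
  D: 0 + 1(487.1) − 2(176.1) = 135
  E: 0 + 1(176.1) = 176.1
Total out = 494.9 kmol; y_E = 176.1 / 494.9 = 0.3558.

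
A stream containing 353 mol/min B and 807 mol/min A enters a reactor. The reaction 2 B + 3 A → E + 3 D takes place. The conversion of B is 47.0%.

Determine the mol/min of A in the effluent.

558 mol/min

B reacted = 0.47 × 353 = 165.9 mol/min; ν_B = −2, so ξ = 165.9/2 = 82.95 mol/min.
Outlet amounts (n = n₀ + ν ξ):
  B: 353 − 2(82.95) = 187.1
  A: 807 − 3(82.95) = 558.1
  E: 0 + 1(82.95) = 82.95
  D: 0 + 3(82.95) = 248.9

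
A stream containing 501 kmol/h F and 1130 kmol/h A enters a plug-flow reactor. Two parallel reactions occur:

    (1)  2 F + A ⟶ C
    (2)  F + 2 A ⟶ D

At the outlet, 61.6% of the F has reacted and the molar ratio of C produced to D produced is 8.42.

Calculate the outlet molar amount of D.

Conversion of F: F consumed = 0.616 × 501 = 308.6 kmol/h = 2ξ₁ + 1ξ₂.
Selectivity: 1ξ₁ / (1ξ₂) = 8.42 → ξ₁ = 8.42 ξ₂.
Substitute: (2·8.42 + 1) ξ₂ = 308.6 → ξ₂ = 17.3 kmol/h, ξ₁ = 145.7 kmol/h.
Outlet amounts (n = n₀ + Σ ν·ξ):
  F: 501 − 2(145.7) − 1(17.3) = 192.4
  A: 1130 − 1(145.7) − 2(17.3) = 949.7
  C: 0 + 1(145.7) = 145.7
  D: 0 + 1(17.3) = 17.3

17.3 kmol/h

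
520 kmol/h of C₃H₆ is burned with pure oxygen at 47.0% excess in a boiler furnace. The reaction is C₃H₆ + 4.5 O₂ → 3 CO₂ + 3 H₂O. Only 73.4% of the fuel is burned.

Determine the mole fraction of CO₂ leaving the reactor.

Stoichiometric O₂ = 4.5 × 520 = 2340 kmol/h; O₂ fed = 2340 × 1.470 = 3440 kmol/h.
Fuel reacted = 0.734 × 520 → ξ = 381.7 kmol/h.
Outlet (n = n₀ + ν ξ):
  C₃H₆: 520 − 1(381.7) = 138.3
  O₂: 3440 − 4.5(381.7) = 1722
  CO₂: 0 + 3(381.7) = 1145
  H₂O: 0 + 3(381.7) = 1145
Total out = 4151 kmol/h; y_CO₂ = 1145 / 4151 = 0.2759.

0.276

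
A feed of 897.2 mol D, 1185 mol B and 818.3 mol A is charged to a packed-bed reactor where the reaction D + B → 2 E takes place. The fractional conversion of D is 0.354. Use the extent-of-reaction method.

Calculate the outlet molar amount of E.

635 mol

D reacted = 0.354 × 897.2 = 317.6 mol; ν_D = −1, so ξ = 317.6/1 = 317.6 mol.
Outlet amounts (n = n₀ + ν ξ):
  D: 897.2 − 1(317.6) = 579.6
  B: 1185 − 1(317.6) = 867.4
  E: 0 + 2(317.6) = 635.2
  A: 818.3 (inert)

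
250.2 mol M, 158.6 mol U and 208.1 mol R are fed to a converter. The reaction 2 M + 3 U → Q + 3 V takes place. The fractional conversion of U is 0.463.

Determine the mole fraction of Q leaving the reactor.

0.0413

U reacted = 0.463 × 158.6 = 73.43 mol; ν_U = −3, so ξ = 73.43/3 = 24.48 mol.
Outlet amounts (n = n₀ + ν ξ):
  M: 250.2 − 2(24.48) = 201.2
  U: 158.6 − 3(24.48) = 85.17
  Q: 0 + 1(24.48) = 24.48
  V: 0 + 3(24.48) = 73.43
  R: 208.1 (inert)
Total out = 592.4 mol; y_Q = 24.48 / 592.4 = 0.04132.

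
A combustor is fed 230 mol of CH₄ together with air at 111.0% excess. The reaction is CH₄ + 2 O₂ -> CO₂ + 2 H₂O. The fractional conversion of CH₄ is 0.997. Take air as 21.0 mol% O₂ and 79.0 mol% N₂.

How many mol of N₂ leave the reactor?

Stoichiometric O₂ = 2 × 230 = 460 mol; O₂ fed = 460 × 2.110 = 970.6 mol.
N₂ fed = 970.6 × 79/21 = 3651 mol.
Fuel reacted = 0.997 × 230 → ξ = 229.3 mol.
Outlet (n = n₀ + ν ξ):
  CH₄: 230 − 1(229.3) = 0.69
  O₂: 970.6 − 2(229.3) = 512
  N₂: 3651 (inert)
  CO₂: 0 + 1(229.3) = 229.3
  H₂O: 0 + 2(229.3) = 458.6

3650 mol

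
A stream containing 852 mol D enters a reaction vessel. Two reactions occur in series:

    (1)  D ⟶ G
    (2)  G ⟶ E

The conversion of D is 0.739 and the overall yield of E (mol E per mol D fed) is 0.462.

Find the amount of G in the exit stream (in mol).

236 mol

Conversion of D: D consumed = 1ξ₁ = 0.739 × 852 → ξ₁ = 629.6 mol.
Yield of E: 1ξ₂ / 852 = 0.462 → ξ₂ = 393.6 mol.
Outlet amounts (n = n₀ + Σ ν·ξ):
  D: 852 − 1(629.6) = 222.4
  G: 0 + 1(629.6) − 1(393.6) = 236
  E: 0 + 1(393.6) = 393.6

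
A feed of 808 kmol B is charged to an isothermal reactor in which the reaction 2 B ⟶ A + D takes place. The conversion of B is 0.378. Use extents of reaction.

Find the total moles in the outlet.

808 kmol

B reacted = 0.378 × 808 = 305.4 kmol; ν_B = −2, so ξ = 305.4/2 = 152.7 kmol.
Outlet amounts (n = n₀ + ν ξ):
  B: 808 − 2(152.7) = 502.6
  A: 0 + 1(152.7) = 152.7
  D: 0 + 1(152.7) = 152.7
Total out = 502.6 + 152.7 + 152.7 = 808 kmol.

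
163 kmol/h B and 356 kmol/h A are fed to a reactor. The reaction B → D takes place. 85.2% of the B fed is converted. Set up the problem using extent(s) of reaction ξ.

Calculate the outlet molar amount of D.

B reacted = 0.852 × 163 = 138.9 kmol/h; ν_B = −1, so ξ = 138.9/1 = 138.9 kmol/h.
Outlet amounts (n = n₀ + ν ξ):
  B: 163 − 1(138.9) = 24.12
  D: 0 + 1(138.9) = 138.9
  A: 356 (inert)

139 kmol/h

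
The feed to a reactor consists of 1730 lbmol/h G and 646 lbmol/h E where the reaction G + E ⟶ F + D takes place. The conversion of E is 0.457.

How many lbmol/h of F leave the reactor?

295 lbmol/h

E reacted = 0.457 × 646 = 295.2 lbmol/h; ν_E = −1, so ξ = 295.2/1 = 295.2 lbmol/h.
Outlet amounts (n = n₀ + ν ξ):
  G: 1730 − 1(295.2) = 1435
  E: 646 − 1(295.2) = 350.8
  F: 0 + 1(295.2) = 295.2
  D: 0 + 1(295.2) = 295.2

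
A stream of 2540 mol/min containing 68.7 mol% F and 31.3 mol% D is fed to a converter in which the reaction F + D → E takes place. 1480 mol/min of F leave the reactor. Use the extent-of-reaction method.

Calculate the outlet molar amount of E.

265 mol/min

For F: n = n₀ − 1ξ → 1480 = 1745 − 1ξ, giving ξ = 265 mol/min.
Outlet amounts (n = n₀ + ν ξ):
  F: 1745 − 1(265) = 1480
  D: 795 − 1(265) = 530
  E: 0 + 1(265) = 265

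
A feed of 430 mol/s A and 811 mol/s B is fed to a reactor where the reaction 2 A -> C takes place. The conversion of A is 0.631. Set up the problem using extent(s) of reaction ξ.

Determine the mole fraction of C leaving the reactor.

A reacted = 0.631 × 430 = 271.3 mol/s; ν_A = −2, so ξ = 271.3/2 = 135.7 mol/s.
Outlet amounts (n = n₀ + ν ξ):
  A: 430 − 2(135.7) = 158.7
  C: 0 + 1(135.7) = 135.7
  B: 811 (inert)
Total out = 1105 mol/s; y_C = 135.7 / 1105 = 0.1227.

0.123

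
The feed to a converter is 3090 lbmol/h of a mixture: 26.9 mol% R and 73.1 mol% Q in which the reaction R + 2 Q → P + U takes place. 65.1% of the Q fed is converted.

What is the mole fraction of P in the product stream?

0.312

Q reacted = 0.651 × 2259 = 1470 lbmol/h; ν_Q = −2, so ξ = 1470/2 = 735.2 lbmol/h.
Outlet amounts (n = n₀ + ν ξ):
  R: 831.2 − 1(735.2) = 95.97
  Q: 2259 − 2(735.2) = 788.3
  P: 0 + 1(735.2) = 735.2
  U: 0 + 1(735.2) = 735.2
Total out = 2355 lbmol/h; y_P = 735.2 / 2355 = 0.3122.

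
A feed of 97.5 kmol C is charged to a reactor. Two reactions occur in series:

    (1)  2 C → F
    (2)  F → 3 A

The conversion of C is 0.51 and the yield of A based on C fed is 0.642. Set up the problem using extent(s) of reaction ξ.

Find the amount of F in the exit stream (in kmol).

Conversion of C: C consumed = 2ξ₁ = 0.51 × 97.5 → ξ₁ = 24.86 kmol.
Yield of A: 3ξ₂ / 97.5 = 0.642 → ξ₂ = 20.86 kmol.
Outlet amounts (n = n₀ + Σ ν·ξ):
  C: 97.5 − 2(24.86) = 47.77
  F: 0 + 1(24.86) − 1(20.86) = 3.998
  A: 0 + 3(20.86) = 62.59

4 kmol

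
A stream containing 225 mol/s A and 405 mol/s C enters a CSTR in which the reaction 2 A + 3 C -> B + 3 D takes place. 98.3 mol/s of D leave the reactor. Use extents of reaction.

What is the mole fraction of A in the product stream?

For D: n = n₀ + 3ξ → 98.3 = 0 + 3ξ, giving ξ = 32.77 mol/s.
Outlet amounts (n = n₀ + ν ξ):
  A: 225 − 2(32.77) = 159.5
  C: 405 − 3(32.77) = 306.7
  B: 0 + 1(32.77) = 32.77
  D: 0 + 3(32.77) = 98.3
Total out = 597.2 mol/s; y_A = 159.5 / 597.2 = 0.267.

0.267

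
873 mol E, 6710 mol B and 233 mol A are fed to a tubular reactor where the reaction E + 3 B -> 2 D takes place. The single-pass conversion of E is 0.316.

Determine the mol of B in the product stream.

E reacted = 0.316 × 873 = 275.9 mol; ν_E = −1, so ξ = 275.9/1 = 275.9 mol.
Outlet amounts (n = n₀ + ν ξ):
  E: 873 − 1(275.9) = 597.1
  B: 6710 − 3(275.9) = 5882
  D: 0 + 2(275.9) = 551.7
  A: 233 (inert)

5880 mol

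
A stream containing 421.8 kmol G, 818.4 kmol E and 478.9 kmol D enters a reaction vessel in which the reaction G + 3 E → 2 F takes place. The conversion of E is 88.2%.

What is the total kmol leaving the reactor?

E reacted = 0.882 × 818.4 = 721.8 kmol; ν_E = −3, so ξ = 721.8/3 = 240.6 kmol.
Outlet amounts (n = n₀ + ν ξ):
  G: 421.8 − 1(240.6) = 181.2
  E: 818.4 − 3(240.6) = 96.57
  F: 0 + 2(240.6) = 481.2
  D: 478.9 (inert)
Total out = 181.2 + 96.57 + 481.2 + 478.9 = 1238 kmol.

1240 kmol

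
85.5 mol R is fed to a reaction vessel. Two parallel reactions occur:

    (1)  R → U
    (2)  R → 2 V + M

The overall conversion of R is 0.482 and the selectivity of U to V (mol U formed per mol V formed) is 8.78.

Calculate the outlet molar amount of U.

39 mol

Conversion of R: R consumed = 0.482 × 85.5 = 41.21 mol = 1ξ₁ + 1ξ₂.
Selectivity: 1ξ₁ / (2ξ₂) = 8.78 → ξ₁ = 17.56 ξ₂.
Substitute: (1·17.56 + 1) ξ₂ = 41.21 → ξ₂ = 2.22 mol, ξ₁ = 38.99 mol.
Outlet amounts (n = n₀ + Σ ν·ξ):
  R: 85.5 − 1(38.99) − 1(2.22) = 44.29
  U: 0 + 1(38.99) = 38.99
  V: 0 + 2(2.22) = 4.441
  M: 0 + 1(2.22) = 2.22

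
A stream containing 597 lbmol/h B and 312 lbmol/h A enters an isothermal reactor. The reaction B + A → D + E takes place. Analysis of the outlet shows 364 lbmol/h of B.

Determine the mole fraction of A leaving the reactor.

0.0869

For B: n = n₀ − 1ξ → 364 = 597 − 1ξ, giving ξ = 233 lbmol/h.
Outlet amounts (n = n₀ + ν ξ):
  B: 597 − 1(233) = 364
  A: 312 − 1(233) = 79
  D: 0 + 1(233) = 233
  E: 0 + 1(233) = 233
Total out = 909 lbmol/h; y_A = 79 / 909 = 0.08691.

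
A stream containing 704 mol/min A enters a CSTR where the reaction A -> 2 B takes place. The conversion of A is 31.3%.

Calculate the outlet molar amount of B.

441 mol/min

A reacted = 0.313 × 704 = 220.4 mol/min; ν_A = −1, so ξ = 220.4/1 = 220.4 mol/min.
Outlet amounts (n = n₀ + ν ξ):
  A: 704 − 1(220.4) = 483.6
  B: 0 + 2(220.4) = 440.7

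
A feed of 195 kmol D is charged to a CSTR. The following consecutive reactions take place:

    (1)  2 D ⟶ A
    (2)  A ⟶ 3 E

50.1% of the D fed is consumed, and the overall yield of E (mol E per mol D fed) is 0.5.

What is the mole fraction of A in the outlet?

Conversion of D: D consumed = 2ξ₁ = 0.501 × 195 → ξ₁ = 48.85 kmol.
Yield of E: 3ξ₂ / 195 = 0.5 → ξ₂ = 32.5 kmol.
Outlet amounts (n = n₀ + Σ ν·ξ):
  D: 195 − 2(48.85) = 97.31
  A: 0 + 1(48.85) − 1(32.5) = 16.35
  E: 0 + 3(32.5) = 97.5
Total out = 211.2 kmol; y_A = 16.35 / 211.2 = 0.07742.

0.0774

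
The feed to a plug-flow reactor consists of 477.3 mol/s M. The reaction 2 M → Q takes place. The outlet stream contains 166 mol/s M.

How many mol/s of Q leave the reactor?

156 mol/s

For M: n = n₀ − 2ξ → 166 = 477.3 − 2ξ, giving ξ = 155.7 mol/s.
Outlet amounts (n = n₀ + ν ξ):
  M: 477.3 − 2(155.7) = 166
  Q: 0 + 1(155.7) = 155.7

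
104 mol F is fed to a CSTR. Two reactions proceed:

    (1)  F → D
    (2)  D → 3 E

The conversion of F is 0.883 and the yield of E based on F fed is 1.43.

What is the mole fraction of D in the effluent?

Conversion of F: F consumed = 1ξ₁ = 0.883 × 104 → ξ₁ = 91.83 mol.
Yield of E: 3ξ₂ / 104 = 1.43 → ξ₂ = 49.57 mol.
Outlet amounts (n = n₀ + Σ ν·ξ):
  F: 104 − 1(91.83) = 12.17
  D: 0 + 1(91.83) − 1(49.57) = 42.26
  E: 0 + 3(49.57) = 148.7
Total out = 203.1 mol; y_D = 42.26 / 203.1 = 0.208.

0.208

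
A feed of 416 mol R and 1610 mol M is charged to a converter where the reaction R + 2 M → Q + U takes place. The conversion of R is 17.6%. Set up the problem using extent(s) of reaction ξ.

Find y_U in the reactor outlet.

R reacted = 0.176 × 416 = 73.22 mol; ν_R = −1, so ξ = 73.22/1 = 73.22 mol.
Outlet amounts (n = n₀ + ν ξ):
  R: 416 − 1(73.22) = 342.8
  M: 1610 − 2(73.22) = 1464
  Q: 0 + 1(73.22) = 73.22
  U: 0 + 1(73.22) = 73.22
Total out = 1953 mol; y_U = 73.22 / 1953 = 0.03749.

0.0375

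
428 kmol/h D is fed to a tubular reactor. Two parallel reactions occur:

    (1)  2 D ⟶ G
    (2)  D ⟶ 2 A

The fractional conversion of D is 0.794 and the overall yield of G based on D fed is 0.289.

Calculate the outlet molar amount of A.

185 kmol/h

Yield of G: 1ξ₁ / 428 = 0.289 → ξ₁ = 123.7 kmol/h.
Conversion of D: 2ξ₁ + 1ξ₂ = 0.794 × 428 = 339.8 → ξ₂ = 92.45 kmol/h.
Outlet amounts (n = n₀ + Σ ν·ξ):
  D: 428 − 2(123.7) − 1(92.45) = 88.17
  G: 0 + 1(123.7) = 123.7
  A: 0 + 2(92.45) = 184.9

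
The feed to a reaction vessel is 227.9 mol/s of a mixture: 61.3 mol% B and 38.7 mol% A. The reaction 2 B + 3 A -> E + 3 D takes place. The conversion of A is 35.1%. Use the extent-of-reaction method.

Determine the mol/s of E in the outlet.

A reacted = 0.351 × 88.2 = 30.96 mol/s; ν_A = −3, so ξ = 30.96/3 = 10.32 mol/s.
Outlet amounts (n = n₀ + ν ξ):
  B: 139.7 − 2(10.32) = 119.1
  A: 88.2 − 3(10.32) = 57.24
  E: 0 + 1(10.32) = 10.32
  D: 0 + 3(10.32) = 30.96

10.3 mol/s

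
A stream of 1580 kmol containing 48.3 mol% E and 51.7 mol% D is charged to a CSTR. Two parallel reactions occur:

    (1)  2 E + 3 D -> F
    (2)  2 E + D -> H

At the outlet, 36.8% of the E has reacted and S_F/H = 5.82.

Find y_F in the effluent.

Conversion of E: E consumed = 0.368 × 763.1 = 280.8 kmol = 2ξ₁ + 2ξ₂.
Selectivity: 1ξ₁ / (1ξ₂) = 5.82 → ξ₁ = 5.82 ξ₂.
Substitute: (2·5.82 + 2) ξ₂ = 280.8 → ξ₂ = 20.59 kmol, ξ₁ = 119.8 kmol.
Outlet amounts (n = n₀ + Σ ν·ξ):
  E: 763.1 − 2(119.8) − 2(20.59) = 482.3
  D: 816.9 − 3(119.8) − 1(20.59) = 436.8
  F: 0 + 1(119.8) = 119.8
  H: 0 + 1(20.59) = 20.59
Total out = 1060 kmol; y_F = 119.8 / 1060 = 0.1131.

0.113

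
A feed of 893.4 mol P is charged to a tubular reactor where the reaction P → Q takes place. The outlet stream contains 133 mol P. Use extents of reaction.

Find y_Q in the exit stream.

For P: n = n₀ − 1ξ → 133 = 893.4 − 1ξ, giving ξ = 760.4 mol.
Outlet amounts (n = n₀ + ν ξ):
  P: 893.4 − 1(760.4) = 133
  Q: 0 + 1(760.4) = 760.4
Total out = 893.4 mol; y_Q = 760.4 / 893.4 = 0.8511.

0.851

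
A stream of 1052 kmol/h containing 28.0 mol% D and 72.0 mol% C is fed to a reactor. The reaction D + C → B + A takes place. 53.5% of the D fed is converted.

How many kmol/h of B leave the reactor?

158 kmol/h

D reacted = 0.535 × 294.6 = 157.6 kmol/h; ν_D = −1, so ξ = 157.6/1 = 157.6 kmol/h.
Outlet amounts (n = n₀ + ν ξ):
  D: 294.6 − 1(157.6) = 137
  C: 757.4 − 1(157.6) = 599.9
  B: 0 + 1(157.6) = 157.6
  A: 0 + 1(157.6) = 157.6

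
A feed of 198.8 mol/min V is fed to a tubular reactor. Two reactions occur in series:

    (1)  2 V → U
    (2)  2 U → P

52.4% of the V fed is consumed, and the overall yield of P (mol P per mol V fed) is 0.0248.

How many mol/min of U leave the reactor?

Conversion of V: V consumed = 2ξ₁ = 0.524 × 198.8 → ξ₁ = 52.09 mol/min.
Yield of P: 1ξ₂ / 198.8 = 0.0248 → ξ₂ = 4.93 mol/min.
Outlet amounts (n = n₀ + Σ ν·ξ):
  V: 198.8 − 2(52.09) = 94.63
  U: 0 + 1(52.09) − 2(4.93) = 42.23
  P: 0 + 1(4.93) = 4.93

42.2 mol/min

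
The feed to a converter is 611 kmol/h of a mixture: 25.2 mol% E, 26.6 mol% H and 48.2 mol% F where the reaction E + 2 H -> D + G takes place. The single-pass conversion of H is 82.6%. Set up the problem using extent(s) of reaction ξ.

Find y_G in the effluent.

H reacted = 0.826 × 162.5 = 134.2 kmol/h; ν_H = −2, so ξ = 134.2/2 = 67.12 kmol/h.
Outlet amounts (n = n₀ + ν ξ):
  E: 154 − 1(67.12) = 86.85
  H: 162.5 − 2(67.12) = 28.28
  D: 0 + 1(67.12) = 67.12
  G: 0 + 1(67.12) = 67.12
  F: 294.5 (inert)
Total out = 543.9 kmol/h; y_G = 67.12 / 543.9 = 0.1234.

0.123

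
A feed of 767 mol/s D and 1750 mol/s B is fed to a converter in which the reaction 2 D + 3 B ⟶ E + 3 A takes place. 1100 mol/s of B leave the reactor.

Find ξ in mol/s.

For B: n = n₀ − 3ξ → 1100 = 1750 − 3ξ, giving ξ = 216.7 mol/s.
Outlet amounts (n = n₀ + ν ξ):
  D: 767 − 2(216.7) = 333.7
  B: 1750 − 3(216.7) = 1100
  E: 0 + 1(216.7) = 216.7
  A: 0 + 3(216.7) = 650

ξ = 217 mol/s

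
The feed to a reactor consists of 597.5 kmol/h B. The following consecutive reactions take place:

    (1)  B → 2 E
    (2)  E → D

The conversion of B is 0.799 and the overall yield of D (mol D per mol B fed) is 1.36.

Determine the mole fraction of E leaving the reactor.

0.132

Conversion of B: B consumed = 1ξ₁ = 0.799 × 597.5 → ξ₁ = 477.4 kmol/h.
Yield of D: 1ξ₂ / 597.5 = 1.36 → ξ₂ = 812.6 kmol/h.
Outlet amounts (n = n₀ + Σ ν·ξ):
  B: 597.5 − 1(477.4) = 120.1
  E: 0 + 2(477.4) − 1(812.6) = 142.2
  D: 0 + 1(812.6) = 812.6
Total out = 1075 kmol/h; y_E = 142.2 / 1075 = 0.1323.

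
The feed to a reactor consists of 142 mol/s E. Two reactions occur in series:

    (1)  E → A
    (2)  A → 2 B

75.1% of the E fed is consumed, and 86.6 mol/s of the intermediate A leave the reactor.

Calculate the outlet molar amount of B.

Conversion of E: E consumed = 1ξ₁ = 0.751 × 142 → ξ₁ = 106.6 mol/s.
A balance: n_A = 0 + 1ξ₁ − 1ξ₂ = 86.6 → ξ₂ = (1·106.6 − 86.6)/1 = 20.04 mol/s.
Outlet amounts (n = n₀ + Σ ν·ξ):
  E: 142 − 1(106.6) = 35.36
  A: 0 + 1(106.6) − 1(20.04) = 86.6
  B: 0 + 2(20.04) = 40.08

40.1 mol/s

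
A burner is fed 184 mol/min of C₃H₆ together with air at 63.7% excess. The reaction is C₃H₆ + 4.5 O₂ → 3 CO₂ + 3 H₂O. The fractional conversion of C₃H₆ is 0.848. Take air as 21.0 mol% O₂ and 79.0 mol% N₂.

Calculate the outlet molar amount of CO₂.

Stoichiometric O₂ = 4.5 × 184 = 828 mol/min; O₂ fed = 828 × 1.637 = 1355 mol/min.
N₂ fed = 1355 × 79/21 = 5099 mol/min.
Fuel reacted = 0.848 × 184 → ξ = 156 mol/min.
Outlet (n = n₀ + ν ξ):
  C₃H₆: 184 − 1(156) = 27.97
  O₂: 1355 − 4.5(156) = 653.3
  N₂: 5099 (inert)
  CO₂: 0 + 3(156) = 468.1
  H₂O: 0 + 3(156) = 468.1

468 mol/min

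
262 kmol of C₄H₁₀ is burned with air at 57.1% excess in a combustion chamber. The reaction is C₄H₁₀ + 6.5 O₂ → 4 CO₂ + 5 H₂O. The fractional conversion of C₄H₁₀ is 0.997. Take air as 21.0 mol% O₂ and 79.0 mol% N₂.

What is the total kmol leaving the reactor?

13400 kmol

Stoichiometric O₂ = 6.5 × 262 = 1703 kmol; O₂ fed = 1703 × 1.571 = 2675 kmol.
N₂ fed = 2675 × 79/21 = 10060 kmol.
Fuel reacted = 0.997 × 262 → ξ = 261.2 kmol.
Outlet (n = n₀ + ν ξ):
  C₄H₁₀: 262 − 1(261.2) = 0.786
  O₂: 2675 − 6.5(261.2) = 977.5
  N₂: 10060 (inert)
  CO₂: 0 + 4(261.2) = 1045
  H₂O: 0 + 5(261.2) = 1306
Total out = 0.786 + 977.5 + 10060 + 1045 + 1306 = 13390 kmol.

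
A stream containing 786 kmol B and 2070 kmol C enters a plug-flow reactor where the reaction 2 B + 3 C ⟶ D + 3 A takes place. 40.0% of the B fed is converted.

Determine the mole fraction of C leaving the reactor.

B reacted = 0.4 × 786 = 314.4 kmol; ν_B = −2, so ξ = 314.4/2 = 157.2 kmol.
Outlet amounts (n = n₀ + ν ξ):
  B: 786 − 2(157.2) = 471.6
  C: 2070 − 3(157.2) = 1598
  D: 0 + 1(157.2) = 157.2
  A: 0 + 3(157.2) = 471.6
Total out = 2699 kmol; y_C = 1598 / 2699 = 0.5923.

0.592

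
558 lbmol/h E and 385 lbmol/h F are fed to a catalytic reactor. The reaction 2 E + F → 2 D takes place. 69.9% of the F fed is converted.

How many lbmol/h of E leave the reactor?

F reacted = 0.699 × 385 = 269.1 lbmol/h; ν_F = −1, so ξ = 269.1/1 = 269.1 lbmol/h.
Outlet amounts (n = n₀ + ν ξ):
  E: 558 − 2(269.1) = 19.77
  F: 385 − 1(269.1) = 115.9
  D: 0 + 2(269.1) = 538.2

19.8 lbmol/h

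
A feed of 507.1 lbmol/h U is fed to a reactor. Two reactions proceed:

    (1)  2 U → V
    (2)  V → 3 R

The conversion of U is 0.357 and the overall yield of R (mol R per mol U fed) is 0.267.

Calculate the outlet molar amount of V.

45.4 lbmol/h

Conversion of U: U consumed = 2ξ₁ = 0.357 × 507.1 → ξ₁ = 90.52 lbmol/h.
Yield of R: 3ξ₂ / 507.1 = 0.267 → ξ₂ = 45.13 lbmol/h.
Outlet amounts (n = n₀ + Σ ν·ξ):
  U: 507.1 − 2(90.52) = 326.1
  V: 0 + 1(90.52) − 1(45.13) = 45.39
  R: 0 + 3(45.13) = 135.4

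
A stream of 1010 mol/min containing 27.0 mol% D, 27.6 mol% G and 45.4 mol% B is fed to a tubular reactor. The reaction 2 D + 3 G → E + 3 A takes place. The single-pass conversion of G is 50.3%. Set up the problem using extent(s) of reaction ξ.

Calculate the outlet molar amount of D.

179 mol/min

G reacted = 0.503 × 278.8 = 140.2 mol/min; ν_G = −3, so ξ = 140.2/3 = 46.74 mol/min.
Outlet amounts (n = n₀ + ν ξ):
  D: 272.7 − 2(46.74) = 179.2
  G: 278.8 − 3(46.74) = 138.5
  E: 0 + 1(46.74) = 46.74
  A: 0 + 3(46.74) = 140.2
  B: 458.5 (inert)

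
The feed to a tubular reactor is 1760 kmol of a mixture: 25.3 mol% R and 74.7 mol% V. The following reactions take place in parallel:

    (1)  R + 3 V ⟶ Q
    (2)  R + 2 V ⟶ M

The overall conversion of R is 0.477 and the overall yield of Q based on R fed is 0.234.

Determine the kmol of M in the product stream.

Yield of Q: 1ξ₁ / 445.3 = 0.234 → ξ₁ = 104.2 kmol.
Conversion of R: 1ξ₁ + 1ξ₂ = 0.477 × 445.3 = 212.4 → ξ₂ = 108.2 kmol.
Outlet amounts (n = n₀ + Σ ν·ξ):
  R: 445.3 − 1(104.2) − 1(108.2) = 232.9
  V: 1315 − 3(104.2) − 2(108.2) = 785.7
  Q: 0 + 1(104.2) = 104.2
  M: 0 + 1(108.2) = 108.2

108 kmol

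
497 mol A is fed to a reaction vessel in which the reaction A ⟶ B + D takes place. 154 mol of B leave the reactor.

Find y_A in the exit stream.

0.527

For B: n = n₀ + 1ξ → 154 = 0 + 1ξ, giving ξ = 154 mol.
Outlet amounts (n = n₀ + ν ξ):
  A: 497 − 1(154) = 343
  B: 0 + 1(154) = 154
  D: 0 + 1(154) = 154
Total out = 651 mol; y_A = 343 / 651 = 0.5269.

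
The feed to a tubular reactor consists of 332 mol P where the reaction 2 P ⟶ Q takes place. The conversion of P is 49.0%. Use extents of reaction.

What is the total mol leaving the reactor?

P reacted = 0.49 × 332 = 162.7 mol; ν_P = −2, so ξ = 162.7/2 = 81.34 mol.
Outlet amounts (n = n₀ + ν ξ):
  P: 332 − 2(81.34) = 169.3
  Q: 0 + 1(81.34) = 81.34
Total out = 169.3 + 81.34 = 250.7 mol.

251 mol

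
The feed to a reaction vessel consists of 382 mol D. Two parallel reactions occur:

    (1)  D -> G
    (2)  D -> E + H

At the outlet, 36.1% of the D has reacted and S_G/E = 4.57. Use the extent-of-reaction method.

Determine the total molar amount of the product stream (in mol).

407 mol

Conversion of D: D consumed = 0.361 × 382 = 137.9 mol = 1ξ₁ + 1ξ₂.
Selectivity: 1ξ₁ / (1ξ₂) = 4.57 → ξ₁ = 4.57 ξ₂.
Substitute: (1·4.57 + 1) ξ₂ = 137.9 → ξ₂ = 24.76 mol, ξ₁ = 113.1 mol.
Outlet amounts (n = n₀ + Σ ν·ξ):
  D: 382 − 1(113.1) − 1(24.76) = 244.1
  G: 0 + 1(113.1) = 113.1
  E: 0 + 1(24.76) = 24.76
  H: 0 + 1(24.76) = 24.76
Total out = 244.1 + 113.1 + 24.76 + 24.76 = 406.8 mol.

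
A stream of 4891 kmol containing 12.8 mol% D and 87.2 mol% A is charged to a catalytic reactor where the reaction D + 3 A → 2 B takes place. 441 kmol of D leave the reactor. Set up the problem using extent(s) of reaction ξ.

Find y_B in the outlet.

0.0819

For D: n = n₀ − 1ξ → 441 = 626 − 1ξ, giving ξ = 185 kmol.
Outlet amounts (n = n₀ + ν ξ):
  D: 626 − 1(185) = 441
  A: 4265 − 3(185) = 3710
  B: 0 + 2(185) = 370.1
Total out = 4521 kmol; y_B = 370.1 / 4521 = 0.08186.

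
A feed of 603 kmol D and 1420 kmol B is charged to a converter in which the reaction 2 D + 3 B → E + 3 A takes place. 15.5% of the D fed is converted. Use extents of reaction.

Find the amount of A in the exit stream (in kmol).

140 kmol

D reacted = 0.155 × 603 = 93.47 kmol; ν_D = −2, so ξ = 93.47/2 = 46.73 kmol.
Outlet amounts (n = n₀ + ν ξ):
  D: 603 − 2(46.73) = 509.5
  B: 1420 − 3(46.73) = 1280
  E: 0 + 1(46.73) = 46.73
  A: 0 + 3(46.73) = 140.2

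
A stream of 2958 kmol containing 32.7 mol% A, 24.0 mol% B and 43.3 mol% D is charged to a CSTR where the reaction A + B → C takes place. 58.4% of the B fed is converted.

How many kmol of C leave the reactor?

B reacted = 0.584 × 709.9 = 414.6 kmol; ν_B = −1, so ξ = 414.6/1 = 414.6 kmol.
Outlet amounts (n = n₀ + ν ξ):
  A: 967.3 − 1(414.6) = 552.7
  B: 709.9 − 1(414.6) = 295.3
  C: 0 + 1(414.6) = 414.6
  D: 1281 (inert)

415 kmol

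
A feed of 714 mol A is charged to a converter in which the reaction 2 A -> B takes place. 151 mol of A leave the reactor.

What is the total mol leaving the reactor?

432 mol

For A: n = n₀ − 2ξ → 151 = 714 − 2ξ, giving ξ = 281.5 mol.
Outlet amounts (n = n₀ + ν ξ):
  A: 714 − 2(281.5) = 151
  B: 0 + 1(281.5) = 281.5
Total out = 151 + 281.5 = 432.5 mol.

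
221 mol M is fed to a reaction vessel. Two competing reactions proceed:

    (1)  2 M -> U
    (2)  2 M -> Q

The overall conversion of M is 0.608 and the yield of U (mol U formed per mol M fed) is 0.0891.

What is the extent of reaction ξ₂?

Yield of U: 1ξ₁ / 221 = 0.0891 → ξ₁ = 19.69 mol.
Conversion of M: 2ξ₁ + 2ξ₂ = 0.608 × 221 = 134.4 → ξ₂ = 47.49 mol.
Outlet amounts (n = n₀ + Σ ν·ξ):
  M: 221 − 2(19.69) − 2(47.49) = 86.63
  U: 0 + 1(19.69) = 19.69
  Q: 0 + 1(47.49) = 47.49

ξ₂ = 47.5 mol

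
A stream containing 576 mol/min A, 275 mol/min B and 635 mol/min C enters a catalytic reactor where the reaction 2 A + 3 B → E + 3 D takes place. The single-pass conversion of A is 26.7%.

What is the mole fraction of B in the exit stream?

0.0314

A reacted = 0.267 × 576 = 153.8 mol/min; ν_A = −2, so ξ = 153.8/2 = 76.9 mol/min.
Outlet amounts (n = n₀ + ν ξ):
  A: 576 − 2(76.9) = 422.2
  B: 275 − 3(76.9) = 44.31
  E: 0 + 1(76.9) = 76.9
  D: 0 + 3(76.9) = 230.7
  C: 635 (inert)
Total out = 1409 mol/min; y_B = 44.31 / 1409 = 0.03145.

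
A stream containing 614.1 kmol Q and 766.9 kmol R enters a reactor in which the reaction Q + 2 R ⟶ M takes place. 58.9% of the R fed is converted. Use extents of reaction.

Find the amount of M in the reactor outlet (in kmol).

R reacted = 0.589 × 766.9 = 451.7 kmol; ν_R = −2, so ξ = 451.7/2 = 225.9 kmol.
Outlet amounts (n = n₀ + ν ξ):
  Q: 614.1 − 1(225.9) = 388.2
  R: 766.9 − 2(225.9) = 315.2
  M: 0 + 1(225.9) = 225.9

226 kmol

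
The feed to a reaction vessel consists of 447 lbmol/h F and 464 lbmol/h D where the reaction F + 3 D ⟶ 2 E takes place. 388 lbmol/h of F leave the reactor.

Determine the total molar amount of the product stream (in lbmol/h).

793 lbmol/h

For F: n = n₀ − 1ξ → 388 = 447 − 1ξ, giving ξ = 59 lbmol/h.
Outlet amounts (n = n₀ + ν ξ):
  F: 447 − 1(59) = 388
  D: 464 − 3(59) = 287
  E: 0 + 2(59) = 118
Total out = 388 + 287 + 118 = 793 lbmol/h.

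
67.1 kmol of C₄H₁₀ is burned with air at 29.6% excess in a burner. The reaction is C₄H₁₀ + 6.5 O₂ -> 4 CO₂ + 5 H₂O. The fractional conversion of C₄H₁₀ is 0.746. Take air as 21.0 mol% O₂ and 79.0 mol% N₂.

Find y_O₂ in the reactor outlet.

0.0846

Stoichiometric O₂ = 6.5 × 67.1 = 436.1 kmol; O₂ fed = 436.1 × 1.296 = 565.3 kmol.
N₂ fed = 565.3 × 79/21 = 2126 kmol.
Fuel reacted = 0.746 × 67.1 → ξ = 50.06 kmol.
Outlet (n = n₀ + ν ξ):
  C₄H₁₀: 67.1 − 1(50.06) = 17.04
  O₂: 565.3 − 6.5(50.06) = 239.9
  N₂: 2126 (inert)
  CO₂: 0 + 4(50.06) = 200.2
  H₂O: 0 + 5(50.06) = 250.3
Total out = 2834 kmol; y_O₂ = 239.9 / 2834 = 0.08465.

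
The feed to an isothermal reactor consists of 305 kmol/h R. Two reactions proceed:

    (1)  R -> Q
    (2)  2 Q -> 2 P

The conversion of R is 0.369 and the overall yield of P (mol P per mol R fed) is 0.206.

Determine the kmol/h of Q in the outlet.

49.7 kmol/h

Conversion of R: R consumed = 1ξ₁ = 0.369 × 305 → ξ₁ = 112.5 kmol/h.
Yield of P: 2ξ₂ / 305 = 0.206 → ξ₂ = 31.41 kmol/h.
Outlet amounts (n = n₀ + Σ ν·ξ):
  R: 305 − 1(112.5) = 192.5
  Q: 0 + 1(112.5) − 2(31.41) = 49.72
  P: 0 + 2(31.41) = 62.83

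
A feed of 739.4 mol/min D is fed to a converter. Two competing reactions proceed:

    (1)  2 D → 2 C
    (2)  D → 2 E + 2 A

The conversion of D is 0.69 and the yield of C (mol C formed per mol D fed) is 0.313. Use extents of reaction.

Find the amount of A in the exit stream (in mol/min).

Yield of C: 2ξ₁ / 739.4 = 0.313 → ξ₁ = 115.7 mol/min.
Conversion of D: 2ξ₁ + 1ξ₂ = 0.69 × 739.4 = 510.2 → ξ₂ = 278.8 mol/min.
Outlet amounts (n = n₀ + Σ ν·ξ):
  D: 739.4 − 2(115.7) − 1(278.8) = 229.2
  C: 0 + 2(115.7) = 231.4
  E: 0 + 2(278.8) = 557.5
  A: 0 + 2(278.8) = 557.5

558 mol/min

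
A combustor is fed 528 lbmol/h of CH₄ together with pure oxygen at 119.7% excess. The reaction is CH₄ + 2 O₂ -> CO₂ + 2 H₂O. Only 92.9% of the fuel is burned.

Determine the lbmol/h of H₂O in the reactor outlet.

981 lbmol/h

Stoichiometric O₂ = 2 × 528 = 1056 lbmol/h; O₂ fed = 1056 × 2.197 = 2320 lbmol/h.
Fuel reacted = 0.929 × 528 → ξ = 490.5 lbmol/h.
Outlet (n = n₀ + ν ξ):
  CH₄: 528 − 1(490.5) = 37.49
  O₂: 2320 − 2(490.5) = 1339
  CO₂: 0 + 1(490.5) = 490.5
  H₂O: 0 + 2(490.5) = 981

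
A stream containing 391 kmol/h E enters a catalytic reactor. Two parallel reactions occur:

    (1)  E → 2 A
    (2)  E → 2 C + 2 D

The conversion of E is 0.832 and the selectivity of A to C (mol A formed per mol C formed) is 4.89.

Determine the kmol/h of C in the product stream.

Conversion of E: E consumed = 0.832 × 391 = 325.3 kmol/h = 1ξ₁ + 1ξ₂.
Selectivity: 2ξ₁ / (2ξ₂) = 4.89 → ξ₁ = 4.89 ξ₂.
Substitute: (1·4.89 + 1) ξ₂ = 325.3 → ξ₂ = 55.23 kmol/h, ξ₁ = 270.1 kmol/h.
Outlet amounts (n = n₀ + Σ ν·ξ):
  E: 391 − 1(270.1) − 1(55.23) = 65.69
  A: 0 + 2(270.1) = 540.2
  C: 0 + 2(55.23) = 110.5
  D: 0 + 2(55.23) = 110.5

110 kmol/h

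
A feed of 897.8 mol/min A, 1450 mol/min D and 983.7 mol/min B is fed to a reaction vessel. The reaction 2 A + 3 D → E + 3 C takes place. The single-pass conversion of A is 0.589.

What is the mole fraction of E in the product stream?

A reacted = 0.589 × 897.8 = 528.8 mol/min; ν_A = −2, so ξ = 528.8/2 = 264.4 mol/min.
Outlet amounts (n = n₀ + ν ξ):
  A: 897.8 − 2(264.4) = 369
  D: 1450 − 3(264.4) = 656.8
  E: 0 + 1(264.4) = 264.4
  C: 0 + 3(264.4) = 793.2
  B: 983.7 (inert)
Total out = 3067 mol/min; y_E = 264.4 / 3067 = 0.08621.

0.0862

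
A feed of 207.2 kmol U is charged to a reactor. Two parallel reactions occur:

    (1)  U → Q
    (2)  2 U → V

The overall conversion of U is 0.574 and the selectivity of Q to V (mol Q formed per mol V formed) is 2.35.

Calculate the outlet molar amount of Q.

64.3 kmol

Conversion of U: U consumed = 0.574 × 207.2 = 118.9 kmol = 1ξ₁ + 2ξ₂.
Selectivity: 1ξ₁ / (1ξ₂) = 2.35 → ξ₁ = 2.35 ξ₂.
Substitute: (1·2.35 + 2) ξ₂ = 118.9 → ξ₂ = 27.34 kmol, ξ₁ = 64.25 kmol.
Outlet amounts (n = n₀ + Σ ν·ξ):
  U: 207.2 − 1(64.25) − 2(27.34) = 88.27
  Q: 0 + 1(64.25) = 64.25
  V: 0 + 1(27.34) = 27.34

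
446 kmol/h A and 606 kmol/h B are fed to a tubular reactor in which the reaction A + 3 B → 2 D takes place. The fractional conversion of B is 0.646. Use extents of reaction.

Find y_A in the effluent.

0.399

B reacted = 0.646 × 606 = 391.5 kmol/h; ν_B = −3, so ξ = 391.5/3 = 130.5 kmol/h.
Outlet amounts (n = n₀ + ν ξ):
  A: 446 − 1(130.5) = 315.5
  B: 606 − 3(130.5) = 214.5
  D: 0 + 2(130.5) = 261
Total out = 791 kmol/h; y_A = 315.5 / 791 = 0.3989.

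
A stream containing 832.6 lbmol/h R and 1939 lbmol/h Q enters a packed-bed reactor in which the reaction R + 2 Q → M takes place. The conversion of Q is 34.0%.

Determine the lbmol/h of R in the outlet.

Q reacted = 0.34 × 1939 = 659.3 lbmol/h; ν_Q = −2, so ξ = 659.3/2 = 329.6 lbmol/h.
Outlet amounts (n = n₀ + ν ξ):
  R: 832.6 − 1(329.6) = 503
  Q: 1939 − 2(329.6) = 1280
  M: 0 + 1(329.6) = 329.6

503 lbmol/h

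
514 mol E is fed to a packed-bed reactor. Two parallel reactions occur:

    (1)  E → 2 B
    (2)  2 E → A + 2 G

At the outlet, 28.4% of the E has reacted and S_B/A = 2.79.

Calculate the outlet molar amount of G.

Conversion of E: E consumed = 0.284 × 514 = 146 mol = 1ξ₁ + 2ξ₂.
Selectivity: 2ξ₁ / (1ξ₂) = 2.79 → ξ₁ = 1.395 ξ₂.
Substitute: (1·1.395 + 2) ξ₂ = 146 → ξ₂ = 43 mol, ξ₁ = 59.98 mol.
Outlet amounts (n = n₀ + Σ ν·ξ):
  E: 514 − 1(59.98) − 2(43) = 368
  B: 0 + 2(59.98) = 120
  A: 0 + 1(43) = 43
  G: 0 + 2(43) = 85.99

86 mol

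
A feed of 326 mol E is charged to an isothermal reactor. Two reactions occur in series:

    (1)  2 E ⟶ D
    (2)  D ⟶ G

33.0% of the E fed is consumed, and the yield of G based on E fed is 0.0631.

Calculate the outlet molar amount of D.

Conversion of E: E consumed = 2ξ₁ = 0.33 × 326 → ξ₁ = 53.79 mol.
Yield of G: 1ξ₂ / 326 = 0.0631 → ξ₂ = 20.57 mol.
Outlet amounts (n = n₀ + Σ ν·ξ):
  E: 326 − 2(53.79) = 218.4
  D: 0 + 1(53.79) − 1(20.57) = 33.22
  G: 0 + 1(20.57) = 20.57

33.2 mol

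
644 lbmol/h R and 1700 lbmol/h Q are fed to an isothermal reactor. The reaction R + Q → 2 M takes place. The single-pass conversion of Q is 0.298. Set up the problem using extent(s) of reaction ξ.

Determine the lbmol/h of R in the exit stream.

137 lbmol/h

Q reacted = 0.298 × 1700 = 506.6 lbmol/h; ν_Q = −1, so ξ = 506.6/1 = 506.6 lbmol/h.
Outlet amounts (n = n₀ + ν ξ):
  R: 644 − 1(506.6) = 137.4
  Q: 1700 − 1(506.6) = 1193
  M: 0 + 2(506.6) = 1013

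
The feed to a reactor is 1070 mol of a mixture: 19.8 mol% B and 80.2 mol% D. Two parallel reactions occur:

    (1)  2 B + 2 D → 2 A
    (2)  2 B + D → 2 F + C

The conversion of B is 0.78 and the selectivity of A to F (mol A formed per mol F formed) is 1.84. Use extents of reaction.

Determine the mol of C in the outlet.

Conversion of B: B consumed = 0.78 × 211.9 = 165.3 mol = 2ξ₁ + 2ξ₂.
Selectivity: 2ξ₁ / (2ξ₂) = 1.84 → ξ₁ = 1.84 ξ₂.
Substitute: (2·1.84 + 2) ξ₂ = 165.3 → ξ₂ = 29.09 mol, ξ₁ = 53.53 mol.
Outlet amounts (n = n₀ + Σ ν·ξ):
  B: 211.9 − 2(53.53) − 2(29.09) = 46.61
  D: 858.1 − 2(53.53) − 1(29.09) = 722
  A: 0 + 2(53.53) = 107.1
  F: 0 + 2(29.09) = 58.19
  C: 0 + 1(29.09) = 29.09

29.1 mol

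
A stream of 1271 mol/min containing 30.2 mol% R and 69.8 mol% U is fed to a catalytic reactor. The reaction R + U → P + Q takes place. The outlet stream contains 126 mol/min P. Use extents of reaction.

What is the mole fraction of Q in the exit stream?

0.0991

For P: n = n₀ + 1ξ → 126 = 0 + 1ξ, giving ξ = 126 mol/min.
Outlet amounts (n = n₀ + ν ξ):
  R: 383.8 − 1(126) = 257.8
  U: 887.2 − 1(126) = 761.2
  P: 0 + 1(126) = 126
  Q: 0 + 1(126) = 126
Total out = 1271 mol/min; y_Q = 126 / 1271 = 0.09913.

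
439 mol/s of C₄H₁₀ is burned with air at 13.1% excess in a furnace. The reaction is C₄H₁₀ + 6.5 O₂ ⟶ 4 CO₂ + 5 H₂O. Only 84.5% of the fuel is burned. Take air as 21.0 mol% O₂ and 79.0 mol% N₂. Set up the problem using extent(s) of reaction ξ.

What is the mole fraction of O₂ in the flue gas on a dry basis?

Stoichiometric O₂ = 6.5 × 439 = 2854 mol/s; O₂ fed = 2854 × 1.131 = 3227 mol/s.
N₂ fed = 3227 × 79/21 = 12140 mol/s.
Fuel reacted = 0.845 × 439 → ξ = 371 mol/s.
Outlet (n = n₀ + ν ξ):
  C₄H₁₀: 439 − 1(371) = 68.05
  O₂: 3227 − 6.5(371) = 816.1
  N₂: 12140 (inert)
  CO₂: 0 + 4(371) = 1484
  H₂O: 0 + 5(371) = 1855
Dry total = 14510 mol/s; y_O₂ (dry) = 816.1 / 14510 = 0.05625.

0.0562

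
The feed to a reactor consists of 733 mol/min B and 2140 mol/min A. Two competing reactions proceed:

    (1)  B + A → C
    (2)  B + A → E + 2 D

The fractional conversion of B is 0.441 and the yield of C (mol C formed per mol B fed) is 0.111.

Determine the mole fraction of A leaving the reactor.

Yield of C: 1ξ₁ / 733 = 0.111 → ξ₁ = 81.36 mol/min.
Conversion of B: 1ξ₁ + 1ξ₂ = 0.441 × 733 = 323.3 → ξ₂ = 241.9 mol/min.
Outlet amounts (n = n₀ + Σ ν·ξ):
  B: 733 − 1(81.36) − 1(241.9) = 409.7
  A: 2140 − 1(81.36) − 1(241.9) = 1817
  C: 0 + 1(81.36) = 81.36
  E: 0 + 1(241.9) = 241.9
  D: 0 + 2(241.9) = 483.8
Total out = 3034 mol/min; y_A = 1817 / 3034 = 0.5989.

0.599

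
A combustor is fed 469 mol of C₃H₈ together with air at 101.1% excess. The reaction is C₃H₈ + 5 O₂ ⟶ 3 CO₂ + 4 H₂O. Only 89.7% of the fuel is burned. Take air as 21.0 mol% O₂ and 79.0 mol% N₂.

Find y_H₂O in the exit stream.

Stoichiometric O₂ = 5 × 469 = 2345 mol; O₂ fed = 2345 × 2.011 = 4716 mol.
N₂ fed = 4716 × 79/21 = 17740 mol.
Fuel reacted = 0.897 × 469 → ξ = 420.7 mol.
Outlet (n = n₀ + ν ξ):
  C₃H₈: 469 − 1(420.7) = 48.31
  O₂: 4716 − 5(420.7) = 2612
  N₂: 17740 (inert)
  CO₂: 0 + 3(420.7) = 1262
  H₂O: 0 + 4(420.7) = 1683
Total out = 23350 mol; y_H₂O = 1683 / 23350 = 0.07208.

0.0721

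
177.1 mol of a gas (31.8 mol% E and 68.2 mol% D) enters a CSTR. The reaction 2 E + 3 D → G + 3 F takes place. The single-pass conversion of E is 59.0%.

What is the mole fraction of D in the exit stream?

0.442

E reacted = 0.59 × 56.32 = 33.23 mol; ν_E = −2, so ξ = 33.23/2 = 16.61 mol.
Outlet amounts (n = n₀ + ν ξ):
  E: 56.32 − 2(16.61) = 23.09
  D: 120.8 − 3(16.61) = 70.94
  G: 0 + 1(16.61) = 16.61
  F: 0 + 3(16.61) = 49.84
Total out = 160.5 mol; y_D = 70.94 / 160.5 = 0.442.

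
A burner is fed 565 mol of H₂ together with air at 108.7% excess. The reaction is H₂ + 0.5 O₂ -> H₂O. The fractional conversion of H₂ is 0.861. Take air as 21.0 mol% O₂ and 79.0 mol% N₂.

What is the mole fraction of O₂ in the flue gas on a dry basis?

Stoichiometric O₂ = 0.5 × 565 = 282.5 mol; O₂ fed = 282.5 × 2.087 = 589.6 mol.
N₂ fed = 589.6 × 79/21 = 2218 mol.
Fuel reacted = 0.861 × 565 → ξ = 486.5 mol.
Outlet (n = n₀ + ν ξ):
  H₂: 565 − 1(486.5) = 78.54
  O₂: 589.6 − 0.5(486.5) = 346.3
  N₂: 2218 (inert)
  H₂O: 0 + 1(486.5) = 486.5
Dry total = 2643 mol; y_O₂ (dry) = 346.3 / 2643 = 0.1311.

0.131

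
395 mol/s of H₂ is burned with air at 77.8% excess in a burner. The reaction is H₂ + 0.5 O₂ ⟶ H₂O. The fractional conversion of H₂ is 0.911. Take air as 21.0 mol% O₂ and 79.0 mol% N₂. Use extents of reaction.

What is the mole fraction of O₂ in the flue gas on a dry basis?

Stoichiometric O₂ = 0.5 × 395 = 197.5 mol/s; O₂ fed = 197.5 × 1.778 = 351.2 mol/s.
N₂ fed = 351.2 × 79/21 = 1321 mol/s.
Fuel reacted = 0.911 × 395 → ξ = 359.8 mol/s.
Outlet (n = n₀ + ν ξ):
  H₂: 395 − 1(359.8) = 35.15
  O₂: 351.2 − 0.5(359.8) = 171.2
  N₂: 1321 (inert)
  H₂O: 0 + 1(359.8) = 359.8
Dry total = 1527 mol/s; y_O₂ (dry) = 171.2 / 1527 = 0.1121.

0.112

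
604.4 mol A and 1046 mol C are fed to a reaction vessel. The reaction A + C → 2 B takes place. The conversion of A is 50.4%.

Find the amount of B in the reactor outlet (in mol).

A reacted = 0.504 × 604.4 = 304.6 mol; ν_A = −1, so ξ = 304.6/1 = 304.6 mol.
Outlet amounts (n = n₀ + ν ξ):
  A: 604.4 − 1(304.6) = 299.8
  C: 1046 − 1(304.6) = 741.4
  B: 0 + 2(304.6) = 609.2

609 mol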